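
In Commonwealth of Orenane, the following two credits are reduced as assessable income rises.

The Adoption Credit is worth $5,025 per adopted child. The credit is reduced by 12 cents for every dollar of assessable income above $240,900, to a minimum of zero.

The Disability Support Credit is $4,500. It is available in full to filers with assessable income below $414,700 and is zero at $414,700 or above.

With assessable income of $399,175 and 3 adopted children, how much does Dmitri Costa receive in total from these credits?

$4,500

Adoption Credit: base = 3 × $5,025 = $15,075. 12% of the $158,275 excess over $240,900 is $18,993 ≥ base, so the credit is $0.
Disability Support Credit: $399,175 is below the $414,700 cutoff, so the full $4,500 applies.
Total: $0 + $4,500 = $4,500.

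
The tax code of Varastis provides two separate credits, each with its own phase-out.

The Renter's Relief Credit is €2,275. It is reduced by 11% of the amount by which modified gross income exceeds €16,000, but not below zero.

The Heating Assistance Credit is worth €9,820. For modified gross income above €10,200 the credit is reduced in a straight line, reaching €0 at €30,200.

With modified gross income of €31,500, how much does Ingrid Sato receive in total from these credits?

Renter's Relief Credit: 11% of the €15,500 excess over €16,000 is €1,705; credit = €2,275 − €1,705 = €570.
Heating Assistance Credit: €31,500 is at or above €30,200, so the credit is €0.
Total: €570 + €0 = €570.

€570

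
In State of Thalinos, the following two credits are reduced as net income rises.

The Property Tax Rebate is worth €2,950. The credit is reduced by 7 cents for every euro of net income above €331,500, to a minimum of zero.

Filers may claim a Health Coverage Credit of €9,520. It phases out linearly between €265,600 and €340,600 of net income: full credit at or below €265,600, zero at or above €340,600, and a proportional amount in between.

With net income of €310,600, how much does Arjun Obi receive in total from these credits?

€6,758

Property Tax Rebate: €310,600 is at or below the €331,500 threshold, so the full €2,950 applies.
Health Coverage Credit: €310,600 is €45,000 into a €75,000 phase-out range, leaving 30,000/75,000 of the credit: €9,520 × 30,000/75,000 = €3,808.
Total: €2,950 + €3,808 = €6,758.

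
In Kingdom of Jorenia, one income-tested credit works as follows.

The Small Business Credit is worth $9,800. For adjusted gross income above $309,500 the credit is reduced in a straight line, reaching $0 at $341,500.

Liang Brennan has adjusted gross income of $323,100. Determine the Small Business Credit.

$5,635

Small Business Credit: $323,100 is $13,600 into a $32,000 phase-out range, leaving 18,400/32,000 of the credit: $9,800 × 18,400/32,000 = $5,635.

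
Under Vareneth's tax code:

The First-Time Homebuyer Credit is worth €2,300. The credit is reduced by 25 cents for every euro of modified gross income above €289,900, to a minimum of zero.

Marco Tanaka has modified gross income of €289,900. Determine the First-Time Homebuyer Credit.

First-Time Homebuyer Credit: €289,900 is at or below the €289,900 threshold, so the full €2,300 applies.

€2,300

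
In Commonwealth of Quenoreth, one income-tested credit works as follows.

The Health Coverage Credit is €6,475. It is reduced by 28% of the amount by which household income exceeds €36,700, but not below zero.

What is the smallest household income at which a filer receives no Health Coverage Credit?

The credit falls by 28% of each euro above €36,700, so it reaches zero when the excess is €6,475 / 28% = €23,125: income = €36,700 + €23,125 = €59,825.

€59,825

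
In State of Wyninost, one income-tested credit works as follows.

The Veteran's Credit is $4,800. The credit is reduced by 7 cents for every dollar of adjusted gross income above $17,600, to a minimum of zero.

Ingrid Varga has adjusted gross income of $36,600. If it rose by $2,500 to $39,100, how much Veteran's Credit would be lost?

At $36,600 — 7% of the $19,000 excess over $17,600 is $1,330; credit = $4,800 − $1,330 = $3,470.
At $39,100 — 7% of the $21,500 excess over $17,600 is $1,505; credit = $4,800 − $1,505 = $3,295.
Lost: $3,470 − $3,295 = $175.

$175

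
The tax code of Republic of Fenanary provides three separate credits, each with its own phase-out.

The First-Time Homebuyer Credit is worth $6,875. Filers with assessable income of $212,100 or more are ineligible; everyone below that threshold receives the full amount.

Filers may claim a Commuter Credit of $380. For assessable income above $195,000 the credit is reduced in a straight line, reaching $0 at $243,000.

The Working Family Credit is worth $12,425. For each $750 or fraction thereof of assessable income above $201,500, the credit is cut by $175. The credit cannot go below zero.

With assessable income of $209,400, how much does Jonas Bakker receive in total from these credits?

$17,641

First-Time Homebuyer Credit: $209,400 is below the $212,100 cutoff, so the full $6,875 applies.
Commuter Credit: $209,400 is $14,400 into a $48,000 phase-out range, leaving 33,600/48,000 of the credit: $380 × 33,600/48,000 = $266.
Working Family Credit: income exceeds $201,500 by $7,900, which is 11 full-or-partial $750 increments; reduction = 11 × $175 = $1,925, leaving $10,500.
Total: $6,875 + $266 + $10,500 = $17,641.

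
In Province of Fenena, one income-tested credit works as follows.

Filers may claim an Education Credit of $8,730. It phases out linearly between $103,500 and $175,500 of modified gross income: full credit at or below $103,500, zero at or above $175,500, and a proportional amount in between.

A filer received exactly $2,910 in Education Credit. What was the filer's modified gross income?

$2,910 is 2,910/8,730 of the full $8,730, so 5,820/8,730 of the $72,000 range has been used: income = $103,500 + $72,000 × 5,820/8,730 = $151,500.

$151,500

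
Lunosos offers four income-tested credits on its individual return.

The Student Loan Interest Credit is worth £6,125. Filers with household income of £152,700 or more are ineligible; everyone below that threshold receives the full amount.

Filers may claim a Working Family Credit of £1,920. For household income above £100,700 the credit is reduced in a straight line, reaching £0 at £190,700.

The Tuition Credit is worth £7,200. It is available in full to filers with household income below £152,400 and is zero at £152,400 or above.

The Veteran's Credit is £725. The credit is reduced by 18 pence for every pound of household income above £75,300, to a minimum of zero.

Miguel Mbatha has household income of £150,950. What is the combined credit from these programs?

Student Loan Interest Credit: £150,950 is below the £152,700 cutoff, so the full £6,125 applies.
Working Family Credit: £150,950 is £50,250 into a £90,000 phase-out range, leaving 39,750/90,000 of the credit: £1,920 × 39,750/90,000 = £848.
Tuition Credit: £150,950 is below the £152,400 cutoff, so the full £7,200 applies.
Veteran's Credit: 18% of the £75,650 excess over £75,300 is £13,617 ≥ base, so the credit is £0.
Total: £6,125 + £848 + £7,200 + £0 = £14,173.

£14,173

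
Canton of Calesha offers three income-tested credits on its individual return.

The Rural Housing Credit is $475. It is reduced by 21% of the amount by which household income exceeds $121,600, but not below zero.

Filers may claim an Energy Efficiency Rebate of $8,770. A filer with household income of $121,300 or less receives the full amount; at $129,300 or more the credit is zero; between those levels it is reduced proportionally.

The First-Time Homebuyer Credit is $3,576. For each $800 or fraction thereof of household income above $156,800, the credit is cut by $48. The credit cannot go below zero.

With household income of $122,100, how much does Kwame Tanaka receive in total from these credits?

Rural Housing Credit: 21% of the $500 excess over $121,600 is $105; credit = $475 − $105 = $370.
Energy Efficiency Rebate: $122,100 is $800 into a $8,000 phase-out range, leaving 7,200/8,000 of the credit: $8,770 × 7,200/8,000 = $7,893.
First-Time Homebuyer Credit: $122,100 is at or below the $156,800 threshold, so the full $3,576 applies.
Total: $370 + $7,893 + $3,576 = $11,839.

$11,839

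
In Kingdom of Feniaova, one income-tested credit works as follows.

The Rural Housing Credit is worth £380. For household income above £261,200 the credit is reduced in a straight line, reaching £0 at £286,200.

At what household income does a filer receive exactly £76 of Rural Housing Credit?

£281,200

£76 is 76/380 of the full £380, so 304/380 of the £25,000 range has been used: income = £261,200 + £25,000 × 304/380 = £281,200.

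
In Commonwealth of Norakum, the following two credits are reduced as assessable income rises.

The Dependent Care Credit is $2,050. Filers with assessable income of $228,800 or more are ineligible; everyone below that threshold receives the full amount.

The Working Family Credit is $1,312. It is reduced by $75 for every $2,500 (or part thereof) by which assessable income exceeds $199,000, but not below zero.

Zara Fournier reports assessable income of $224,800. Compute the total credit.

$2,537

Dependent Care Credit: $224,800 is below the $228,800 cutoff, so the full $2,050 applies.
Working Family Credit: income exceeds $199,000 by $25,800, which is 11 full-or-partial $2,500 increments; reduction = 11 × $75 = $825, leaving $487.
Total: $2,050 + $487 = $2,537.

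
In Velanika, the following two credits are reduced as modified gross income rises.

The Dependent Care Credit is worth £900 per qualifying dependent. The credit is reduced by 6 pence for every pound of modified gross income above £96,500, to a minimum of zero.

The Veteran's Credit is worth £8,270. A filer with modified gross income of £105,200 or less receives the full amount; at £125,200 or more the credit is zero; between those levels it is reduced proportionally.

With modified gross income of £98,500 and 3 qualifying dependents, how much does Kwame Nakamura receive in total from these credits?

Dependent Care Credit: base = 3 × £900 = £2,700. 6% of the £2,000 excess over £96,500 is £120; credit = £2,700 − £120 = £2,580.
Veteran's Credit: £98,500 is at or below the £105,200 threshold, so the full £8,270 applies.
Total: £2,580 + £8,270 = £10,850.

£10,850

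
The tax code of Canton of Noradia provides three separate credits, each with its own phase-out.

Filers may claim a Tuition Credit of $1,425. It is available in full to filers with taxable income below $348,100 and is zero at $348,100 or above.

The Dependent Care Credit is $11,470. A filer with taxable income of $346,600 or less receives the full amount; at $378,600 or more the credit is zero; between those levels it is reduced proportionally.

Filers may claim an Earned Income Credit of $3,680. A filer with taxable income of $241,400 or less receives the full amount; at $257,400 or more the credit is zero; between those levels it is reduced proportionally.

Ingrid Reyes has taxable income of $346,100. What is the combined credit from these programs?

$12,895

Tuition Credit: $346,100 is below the $348,100 cutoff, so the full $1,425 applies.
Dependent Care Credit: $346,100 is at or below the $346,600 threshold, so the full $11,470 applies.
Earned Income Credit: $346,100 is at or above $257,400, so the credit is $0.
Total: $1,425 + $11,470 + $0 = $12,895.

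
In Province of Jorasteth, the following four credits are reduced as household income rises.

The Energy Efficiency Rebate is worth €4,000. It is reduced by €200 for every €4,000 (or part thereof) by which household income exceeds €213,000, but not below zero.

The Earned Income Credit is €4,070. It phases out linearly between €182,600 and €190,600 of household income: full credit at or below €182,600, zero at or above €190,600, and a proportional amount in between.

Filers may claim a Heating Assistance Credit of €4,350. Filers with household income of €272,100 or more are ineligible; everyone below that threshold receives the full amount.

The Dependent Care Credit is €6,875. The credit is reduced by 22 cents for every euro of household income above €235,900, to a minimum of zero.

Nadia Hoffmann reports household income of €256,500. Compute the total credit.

Energy Efficiency Rebate: income exceeds €213,000 by €43,500, which is 11 full-or-partial €4,000 increments; reduction = 11 × €200 = €2,200, leaving €1,800.
Earned Income Credit: €256,500 is at or above €190,600, so the credit is €0.
Heating Assistance Credit: €256,500 is below the €272,100 cutoff, so the full €4,350 applies.
Dependent Care Credit: 22% of the €20,600 excess over €235,900 is €4,532; credit = €6,875 − €4,532 = €2,343.
Total: €1,800 + €0 + €4,350 + €2,343 = €8,493.

€8,493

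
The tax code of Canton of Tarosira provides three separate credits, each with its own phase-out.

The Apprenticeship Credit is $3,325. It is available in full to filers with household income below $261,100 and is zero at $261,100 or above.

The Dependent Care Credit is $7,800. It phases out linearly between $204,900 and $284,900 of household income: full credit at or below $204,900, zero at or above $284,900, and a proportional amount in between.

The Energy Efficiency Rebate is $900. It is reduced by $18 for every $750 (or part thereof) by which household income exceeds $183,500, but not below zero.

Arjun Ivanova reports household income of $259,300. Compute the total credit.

Apprenticeship Credit: $259,300 is below the $261,100 cutoff, so the full $3,325 applies.
Dependent Care Credit: $259,300 is $54,400 into a $80,000 phase-out range, leaving 25,600/80,000 of the credit: $7,800 × 25,600/80,000 = $2,496.
Energy Efficiency Rebate: income exceeds $183,500 by $75,800 → 102 increments × $18 = $1,836 ≥ base, so the credit is $0.
Total: $3,325 + $2,496 + $0 = $5,821.

$5,821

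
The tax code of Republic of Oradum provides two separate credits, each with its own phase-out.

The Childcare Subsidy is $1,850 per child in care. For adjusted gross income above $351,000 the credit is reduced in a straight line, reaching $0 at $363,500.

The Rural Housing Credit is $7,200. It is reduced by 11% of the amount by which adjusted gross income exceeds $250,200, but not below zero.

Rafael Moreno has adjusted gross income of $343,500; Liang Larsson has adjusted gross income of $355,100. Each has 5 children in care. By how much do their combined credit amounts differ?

$3,034

Rafael ($343,500): Childcare Subsidy: base = 5 × $1,850 = $9,250. $343,500 is at or below the $351,000 threshold, so the full $9,250 applies. Rural Housing Credit: 11% of the $93,300 excess over $250,200 is $10,263 ≥ base, so the credit is $0. total $9,250 + $0 = $9,250
Liang ($355,100): Childcare Subsidy: base = 5 × $1,850 = $9,250. $355,100 is $4,100 into a $12,500 phase-out range, leaving 8,400/12,500 of the credit: $9,250 × 8,400/12,500 = $6,216. Rural Housing Credit: 11% of the $104,900 excess over $250,200 is $11,539 ≥ base, so the credit is $0. total $6,216 + $0 = $6,216
Difference: |$9,250 − $6,216| = $3,034.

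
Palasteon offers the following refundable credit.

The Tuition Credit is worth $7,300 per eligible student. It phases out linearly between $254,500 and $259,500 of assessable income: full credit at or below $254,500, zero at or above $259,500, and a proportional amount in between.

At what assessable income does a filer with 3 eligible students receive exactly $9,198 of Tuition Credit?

$257,400

Full credit = 3 × $7,300 = $21,900.
$9,198 is 9,198/21,900 of the full $21,900, so 12,702/21,900 of the $5,000 range has been used: income = $254,500 + $5,000 × 12,702/21,900 = $257,400.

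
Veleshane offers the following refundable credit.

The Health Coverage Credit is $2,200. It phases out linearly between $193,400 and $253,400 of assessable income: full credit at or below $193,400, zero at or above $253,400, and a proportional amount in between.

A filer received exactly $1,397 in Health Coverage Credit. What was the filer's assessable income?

$215,300

$1,397 is 1,397/2,200 of the full $2,200, so 803/2,200 of the $60,000 range has been used: income = $193,400 + $60,000 × 803/2,200 = $215,300.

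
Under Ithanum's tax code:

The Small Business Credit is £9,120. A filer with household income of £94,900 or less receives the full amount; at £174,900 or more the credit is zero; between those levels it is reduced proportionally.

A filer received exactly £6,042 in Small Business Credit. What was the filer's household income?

£121,900

£6,042 is 6,042/9,120 of the full £9,120, so 3,078/9,120 of the £80,000 range has been used: income = £94,900 + £80,000 × 3,078/9,120 = £121,900.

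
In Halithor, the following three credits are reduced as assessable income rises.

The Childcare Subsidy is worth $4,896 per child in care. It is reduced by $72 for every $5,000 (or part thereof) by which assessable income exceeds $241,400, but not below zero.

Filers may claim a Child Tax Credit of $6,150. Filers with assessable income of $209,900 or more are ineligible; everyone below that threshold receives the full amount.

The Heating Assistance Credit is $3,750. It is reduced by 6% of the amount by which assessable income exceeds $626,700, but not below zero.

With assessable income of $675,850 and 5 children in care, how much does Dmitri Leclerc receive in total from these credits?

$19,017

Childcare Subsidy: base = 5 × $4,896 = $24,480. income exceeds $241,400 by $434,450, which is 87 full-or-partial $5,000 increments; reduction = 87 × $72 = $6,264, leaving $18,216.
Child Tax Credit: $675,850 meets or exceeds the $209,900 cutoff, so the credit is $0.
Heating Assistance Credit: 6% of the $49,150 excess over $626,700 is $2,949; credit = $3,750 − $2,949 = $801.
Total: $18,216 + $0 + $801 = $19,017.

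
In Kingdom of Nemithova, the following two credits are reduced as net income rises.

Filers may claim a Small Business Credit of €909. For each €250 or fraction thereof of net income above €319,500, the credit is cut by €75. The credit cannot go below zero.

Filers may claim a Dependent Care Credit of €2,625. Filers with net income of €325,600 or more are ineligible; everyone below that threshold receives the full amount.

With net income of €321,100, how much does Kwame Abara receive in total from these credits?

€3,009

Small Business Credit: income exceeds €319,500 by €1,600, which is 7 full-or-partial €250 increments; reduction = 7 × €75 = €525, leaving €384.
Dependent Care Credit: €321,100 is below the €325,600 cutoff, so the full €2,625 applies.
Total: €384 + €2,625 = €3,009.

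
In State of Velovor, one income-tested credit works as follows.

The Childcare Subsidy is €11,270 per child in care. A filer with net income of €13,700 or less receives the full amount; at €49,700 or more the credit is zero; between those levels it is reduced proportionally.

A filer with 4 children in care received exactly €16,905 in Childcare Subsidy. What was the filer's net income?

Full credit = 4 × €11,270 = €45,080.
€16,905 is 16,905/45,080 of the full €45,080, so 28,175/45,080 of the €36,000 range has been used: income = €13,700 + €36,000 × 28,175/45,080 = €36,200.

€36,200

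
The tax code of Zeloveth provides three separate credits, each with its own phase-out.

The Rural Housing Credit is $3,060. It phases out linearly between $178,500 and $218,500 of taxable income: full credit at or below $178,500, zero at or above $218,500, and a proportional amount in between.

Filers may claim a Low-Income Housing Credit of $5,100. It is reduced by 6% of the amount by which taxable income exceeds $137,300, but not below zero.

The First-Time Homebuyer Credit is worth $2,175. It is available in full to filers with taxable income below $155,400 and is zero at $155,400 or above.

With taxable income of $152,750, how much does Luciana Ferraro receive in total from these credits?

Rural Housing Credit: $152,750 is at or below the $178,500 threshold, so the full $3,060 applies.
Low-Income Housing Credit: 6% of the $15,450 excess over $137,300 is $927; credit = $5,100 − $927 = $4,173.
First-Time Homebuyer Credit: $152,750 is below the $155,400 cutoff, so the full $2,175 applies.
Total: $3,060 + $4,173 + $2,175 = $9,408.

$9,408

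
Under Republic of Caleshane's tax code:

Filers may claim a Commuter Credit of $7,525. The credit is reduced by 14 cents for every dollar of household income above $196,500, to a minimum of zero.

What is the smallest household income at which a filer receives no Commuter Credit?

$250,250

The credit falls by 14% of each dollar above $196,500, so it reaches zero when the excess is $7,525 / 14% = $53,750: income = $196,500 + $53,750 = $250,250.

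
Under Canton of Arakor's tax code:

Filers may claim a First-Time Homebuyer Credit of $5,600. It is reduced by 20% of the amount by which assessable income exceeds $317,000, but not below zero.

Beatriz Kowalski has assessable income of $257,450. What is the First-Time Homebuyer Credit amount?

First-Time Homebuyer Credit: $257,450 is at or below the $317,000 threshold, so the full $5,600 applies.

$5,600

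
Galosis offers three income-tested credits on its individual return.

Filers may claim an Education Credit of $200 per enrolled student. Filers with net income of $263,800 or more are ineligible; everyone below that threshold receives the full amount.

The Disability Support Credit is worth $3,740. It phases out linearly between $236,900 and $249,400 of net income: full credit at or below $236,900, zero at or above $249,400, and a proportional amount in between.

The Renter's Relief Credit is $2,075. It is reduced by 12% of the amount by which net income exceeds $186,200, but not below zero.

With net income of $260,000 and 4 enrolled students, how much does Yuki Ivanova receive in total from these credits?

$800

Education Credit: base = 4 × $200 = $800. $260,000 is below the $263,800 cutoff, so the full $800 applies.
Disability Support Credit: $260,000 is at or above $249,400, so the credit is $0.
Renter's Relief Credit: 12% of the $73,800 excess over $186,200 is $8,856 ≥ base, so the credit is $0.
Total: $800 + $0 + $0 = $800.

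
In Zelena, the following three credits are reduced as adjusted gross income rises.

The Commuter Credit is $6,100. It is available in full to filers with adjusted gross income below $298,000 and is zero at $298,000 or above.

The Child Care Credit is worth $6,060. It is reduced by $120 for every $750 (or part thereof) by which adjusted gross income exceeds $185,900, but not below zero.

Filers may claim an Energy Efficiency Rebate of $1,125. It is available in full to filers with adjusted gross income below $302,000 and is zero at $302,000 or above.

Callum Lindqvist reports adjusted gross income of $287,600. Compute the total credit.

Commuter Credit: $287,600 is below the $298,000 cutoff, so the full $6,100 applies.
Child Care Credit: income exceeds $185,900 by $101,700 → 136 increments × $120 = $16,320 ≥ base, so the credit is $0.
Energy Efficiency Rebate: $287,600 is below the $302,000 cutoff, so the full $1,125 applies.
Total: $6,100 + $0 + $1,125 = $7,225.

$7,225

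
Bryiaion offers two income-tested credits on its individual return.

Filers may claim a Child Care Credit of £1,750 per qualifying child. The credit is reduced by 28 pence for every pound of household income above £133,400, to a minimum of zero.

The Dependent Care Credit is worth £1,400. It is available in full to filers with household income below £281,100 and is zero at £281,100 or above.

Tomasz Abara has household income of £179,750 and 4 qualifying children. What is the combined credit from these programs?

Child Care Credit: base = 4 × £1,750 = £7,000. 28% of the £46,350 excess over £133,400 is £12,978 ≥ base, so the credit is £0.
Dependent Care Credit: £179,750 is below the £281,100 cutoff, so the full £1,400 applies.
Total: £0 + £1,400 = £1,400.

£1,400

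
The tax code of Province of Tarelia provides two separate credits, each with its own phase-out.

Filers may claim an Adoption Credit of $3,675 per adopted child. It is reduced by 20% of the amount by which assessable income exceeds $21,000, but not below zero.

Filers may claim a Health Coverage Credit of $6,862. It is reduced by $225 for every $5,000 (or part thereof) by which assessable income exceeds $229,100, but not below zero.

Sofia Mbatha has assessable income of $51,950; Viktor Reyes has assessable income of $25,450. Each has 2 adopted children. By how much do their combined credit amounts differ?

$5,300

Sofia ($51,950): Adoption Credit: base = 2 × $3,675 = $7,350. 20% of the $30,950 excess over $21,000 is $6,190; credit = $7,350 − $6,190 = $1,160. Health Coverage Credit: $51,950 is at or below the $229,100 threshold, so the full $6,862 applies. total $1,160 + $6,862 = $8,022
Viktor ($25,450): Adoption Credit: base = 2 × $3,675 = $7,350. 20% of the $4,450 excess over $21,000 is $890; credit = $7,350 − $890 = $6,460. Health Coverage Credit: $25,450 is at or below the $229,100 threshold, so the full $6,862 applies. total $6,460 + $6,862 = $13,322
Difference: |$8,022 − $13,322| = $5,300.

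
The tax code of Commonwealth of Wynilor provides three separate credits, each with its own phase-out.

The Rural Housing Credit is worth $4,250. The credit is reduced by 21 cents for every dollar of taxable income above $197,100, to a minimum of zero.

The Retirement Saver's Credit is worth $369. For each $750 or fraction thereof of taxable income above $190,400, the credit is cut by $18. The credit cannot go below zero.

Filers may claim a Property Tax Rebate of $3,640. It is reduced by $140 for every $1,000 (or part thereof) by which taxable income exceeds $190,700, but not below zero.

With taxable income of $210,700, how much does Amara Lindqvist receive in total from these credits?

$2,234

Rural Housing Credit: 21% of the $13,600 excess over $197,100 is $2,856; credit = $4,250 − $2,856 = $1,394.
Retirement Saver's Credit: income exceeds $190,400 by $20,300 → 28 increments × $18 = $504 ≥ base, so the credit is $0.
Property Tax Rebate: income exceeds $190,700 by $20,000, which is 20 full-or-partial $1,000 increments; reduction = 20 × $140 = $2,800, leaving $840.
Total: $1,394 + $0 + $840 = $2,234.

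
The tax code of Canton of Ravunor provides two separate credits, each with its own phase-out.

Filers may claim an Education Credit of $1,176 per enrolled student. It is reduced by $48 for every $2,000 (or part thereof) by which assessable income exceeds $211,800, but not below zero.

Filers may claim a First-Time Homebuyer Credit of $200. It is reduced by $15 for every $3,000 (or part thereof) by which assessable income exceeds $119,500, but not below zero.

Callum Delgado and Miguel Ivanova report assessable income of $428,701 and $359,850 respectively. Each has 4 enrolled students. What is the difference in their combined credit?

$1,104

Callum ($428,701): Education Credit: base = 4 × $1,176 = $4,704. income exceeds $211,800 by $216,901 → 109 increments × $48 = $5,232 ≥ base, so the credit is $0. First-Time Homebuyer Credit: income exceeds $119,500 by $309,201 → 104 increments × $15 = $1,560 ≥ base, so the credit is $0. total $0 + $0 = $0
Miguel ($359,850): Education Credit: base = 4 × $1,176 = $4,704. income exceeds $211,800 by $148,050, which is 75 full-or-partial $2,000 increments; reduction = 75 × $48 = $3,600, leaving $1,104. First-Time Homebuyer Credit: income exceeds $119,500 by $240,350 → 81 increments × $15 = $1,215 ≥ base, so the credit is $0. total $1,104 + $0 = $1,104
Difference: |$0 − $1,104| = $1,104.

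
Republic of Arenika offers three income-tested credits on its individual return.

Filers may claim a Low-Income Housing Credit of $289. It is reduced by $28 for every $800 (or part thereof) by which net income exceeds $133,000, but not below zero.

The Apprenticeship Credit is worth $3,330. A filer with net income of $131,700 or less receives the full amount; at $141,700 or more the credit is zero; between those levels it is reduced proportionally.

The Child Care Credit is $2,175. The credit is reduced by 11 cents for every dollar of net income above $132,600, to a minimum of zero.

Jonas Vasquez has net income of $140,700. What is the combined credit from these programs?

Low-Income Housing Credit: income exceeds $133,000 by $7,700, which is 10 full-or-partial $800 increments; reduction = 10 × $28 = $280, leaving $9.
Apprenticeship Credit: $140,700 is $9,000 into a $10,000 phase-out range, leaving 1,000/10,000 of the credit: $3,330 × 1,000/10,000 = $333.
Child Care Credit: 11% of the $8,100 excess over $132,600 is $891; credit = $2,175 − $891 = $1,284.
Total: $9 + $333 + $1,284 = $1,626.

$1,626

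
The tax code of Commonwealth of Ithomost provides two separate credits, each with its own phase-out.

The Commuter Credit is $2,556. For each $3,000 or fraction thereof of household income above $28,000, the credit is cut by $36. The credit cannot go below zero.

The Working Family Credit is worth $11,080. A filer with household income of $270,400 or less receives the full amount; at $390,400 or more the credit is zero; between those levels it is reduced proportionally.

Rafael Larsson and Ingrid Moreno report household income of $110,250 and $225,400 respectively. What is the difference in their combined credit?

Rafael ($110,250): Commuter Credit: income exceeds $28,000 by $82,250, which is 28 full-or-partial $3,000 increments; reduction = 28 × $36 = $1,008, leaving $1,548. Working Family Credit: $110,250 is at or below the $270,400 threshold, so the full $11,080 applies. total $1,548 + $11,080 = $12,628
Ingrid ($225,400): Commuter Credit: income exceeds $28,000 by $197,400, which is 66 full-or-partial $3,000 increments; reduction = 66 × $36 = $2,376, leaving $180. Working Family Credit: $225,400 is at or below the $270,400 threshold, so the full $11,080 applies. total $180 + $11,080 = $11,260
Difference: |$12,628 − $11,260| = $1,368.

$1,368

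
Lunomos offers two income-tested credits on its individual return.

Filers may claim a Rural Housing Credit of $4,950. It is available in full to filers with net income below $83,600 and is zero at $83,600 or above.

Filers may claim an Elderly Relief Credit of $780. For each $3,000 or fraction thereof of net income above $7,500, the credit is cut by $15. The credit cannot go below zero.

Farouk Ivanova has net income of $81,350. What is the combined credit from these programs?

Rural Housing Credit: $81,350 is below the $83,600 cutoff, so the full $4,950 applies.
Elderly Relief Credit: income exceeds $7,500 by $73,850, which is 25 full-or-partial $3,000 increments; reduction = 25 × $15 = $375, leaving $405.
Total: $4,950 + $405 = $5,355.

$5,355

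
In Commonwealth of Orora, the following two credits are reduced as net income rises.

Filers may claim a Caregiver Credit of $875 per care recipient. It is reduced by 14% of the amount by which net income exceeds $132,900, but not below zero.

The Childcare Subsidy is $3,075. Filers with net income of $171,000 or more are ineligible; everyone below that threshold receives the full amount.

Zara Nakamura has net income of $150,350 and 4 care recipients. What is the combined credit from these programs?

$4,132

Caregiver Credit: base = 4 × $875 = $3,500. 14% of the $17,450 excess over $132,900 is $2,443; credit = $3,500 − $2,443 = $1,057.
Childcare Subsidy: $150,350 is below the $171,000 cutoff, so the full $3,075 applies.
Total: $1,057 + $3,075 = $4,132.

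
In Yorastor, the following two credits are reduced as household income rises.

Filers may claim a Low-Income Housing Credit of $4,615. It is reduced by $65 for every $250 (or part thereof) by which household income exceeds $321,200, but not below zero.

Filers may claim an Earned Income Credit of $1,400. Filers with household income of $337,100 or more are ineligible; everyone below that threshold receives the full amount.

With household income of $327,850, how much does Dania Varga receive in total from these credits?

$4,260

Low-Income Housing Credit: income exceeds $321,200 by $6,650, which is 27 full-or-partial $250 increments; reduction = 27 × $65 = $1,755, leaving $2,860.
Earned Income Credit: $327,850 is below the $337,100 cutoff, so the full $1,400 applies.
Total: $2,860 + $1,400 = $4,260.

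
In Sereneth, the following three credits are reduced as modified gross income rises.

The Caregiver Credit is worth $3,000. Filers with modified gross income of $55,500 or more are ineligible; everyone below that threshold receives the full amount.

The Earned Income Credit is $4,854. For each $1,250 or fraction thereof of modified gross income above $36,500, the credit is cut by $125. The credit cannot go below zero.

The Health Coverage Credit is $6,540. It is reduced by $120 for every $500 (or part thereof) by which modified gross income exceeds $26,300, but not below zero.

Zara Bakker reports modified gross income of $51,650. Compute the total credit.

Caregiver Credit: $51,650 is below the $55,500 cutoff, so the full $3,000 applies.
Earned Income Credit: income exceeds $36,500 by $15,150, which is 13 full-or-partial $1,250 increments; reduction = 13 × $125 = $1,625, leaving $3,229.
Health Coverage Credit: income exceeds $26,300 by $25,350, which is 51 full-or-partial $500 increments; reduction = 51 × $120 = $6,120, leaving $420.
Total: $3,000 + $3,229 + $420 = $6,649.

$6,649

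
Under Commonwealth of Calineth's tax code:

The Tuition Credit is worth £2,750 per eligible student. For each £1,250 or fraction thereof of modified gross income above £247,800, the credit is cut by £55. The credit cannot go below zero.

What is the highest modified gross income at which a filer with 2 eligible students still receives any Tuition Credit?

£371,550

Full credit = 2 × £2,750 = £5,500.
After 99 increments the reduction is 99 × £55 = £5,445, leaving £55; one more increment wipes it out. Increment 99 ends at excess 99 × £1,250 = £123,750, so the highest qualifying income is £247,800 + £123,750 = £371,550.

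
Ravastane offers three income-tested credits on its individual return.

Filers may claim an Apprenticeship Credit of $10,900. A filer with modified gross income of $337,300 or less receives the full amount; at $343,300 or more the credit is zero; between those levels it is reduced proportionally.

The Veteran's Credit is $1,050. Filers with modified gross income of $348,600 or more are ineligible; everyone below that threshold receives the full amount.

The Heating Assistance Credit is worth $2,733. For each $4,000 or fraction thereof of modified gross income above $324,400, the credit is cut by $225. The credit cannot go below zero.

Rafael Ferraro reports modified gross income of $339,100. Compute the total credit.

Apprenticeship Credit: $339,100 is $1,800 into a $6,000 phase-out range, leaving 4,200/6,000 of the credit: $10,900 × 4,200/6,000 = $7,630.
Veteran's Credit: $339,100 is below the $348,600 cutoff, so the full $1,050 applies.
Heating Assistance Credit: income exceeds $324,400 by $14,700, which is 4 full-or-partial $4,000 increments; reduction = 4 × $225 = $900, leaving $1,833.
Total: $7,630 + $1,050 + $1,833 = $10,513.

$10,513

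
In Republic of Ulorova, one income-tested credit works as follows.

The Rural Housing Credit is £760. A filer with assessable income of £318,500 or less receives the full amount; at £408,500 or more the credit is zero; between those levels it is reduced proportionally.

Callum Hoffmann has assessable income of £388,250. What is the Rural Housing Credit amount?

Rural Housing Credit: £388,250 is £69,750 into a £90,000 phase-out range, leaving 20,250/90,000 of the credit: £760 × 20,250/90,000 = £171.

£171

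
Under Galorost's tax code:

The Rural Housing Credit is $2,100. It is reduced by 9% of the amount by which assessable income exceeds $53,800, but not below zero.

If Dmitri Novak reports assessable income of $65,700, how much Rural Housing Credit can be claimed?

Rural Housing Credit: 9% of the $11,900 excess over $53,800 is $1,071; credit = $2,100 − $1,071 = $1,029.

$1,029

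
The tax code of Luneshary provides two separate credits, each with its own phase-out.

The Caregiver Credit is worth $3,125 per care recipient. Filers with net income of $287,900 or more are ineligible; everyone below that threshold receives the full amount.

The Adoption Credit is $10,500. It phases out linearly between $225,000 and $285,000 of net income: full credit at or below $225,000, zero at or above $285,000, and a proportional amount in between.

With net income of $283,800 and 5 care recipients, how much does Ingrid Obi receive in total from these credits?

Caregiver Credit: base = 5 × $3,125 = $15,625. $283,800 is below the $287,900 cutoff, so the full $15,625 applies.
Adoption Credit: $283,800 is $58,800 into a $60,000 phase-out range, leaving 1,200/60,000 of the credit: $10,500 × 1,200/60,000 = $210.
Total: $15,625 + $210 = $15,835.

$15,835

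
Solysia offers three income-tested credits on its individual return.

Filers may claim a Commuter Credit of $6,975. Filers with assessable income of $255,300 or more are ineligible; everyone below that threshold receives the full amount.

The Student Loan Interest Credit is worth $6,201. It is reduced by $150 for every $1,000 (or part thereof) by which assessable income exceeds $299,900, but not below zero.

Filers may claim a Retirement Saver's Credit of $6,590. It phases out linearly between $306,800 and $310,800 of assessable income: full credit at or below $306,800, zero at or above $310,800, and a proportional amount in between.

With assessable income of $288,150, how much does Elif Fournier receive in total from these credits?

Commuter Credit: $288,150 meets or exceeds the $255,300 cutoff, so the credit is $0.
Student Loan Interest Credit: $288,150 is at or below the $299,900 threshold, so the full $6,201 applies.
Retirement Saver's Credit: $288,150 is at or below the $306,800 threshold, so the full $6,590 applies.
Total: $0 + $6,201 + $6,590 = $12,791.

$12,791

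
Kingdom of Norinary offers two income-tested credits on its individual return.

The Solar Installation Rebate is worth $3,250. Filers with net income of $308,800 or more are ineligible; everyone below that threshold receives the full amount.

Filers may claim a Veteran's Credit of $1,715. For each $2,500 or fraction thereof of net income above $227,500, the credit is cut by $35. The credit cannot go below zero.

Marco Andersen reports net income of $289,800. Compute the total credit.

Solar Installation Rebate: $289,800 is below the $308,800 cutoff, so the full $3,250 applies.
Veteran's Credit: income exceeds $227,500 by $62,300, which is 25 full-or-partial $2,500 increments; reduction = 25 × $35 = $875, leaving $840.
Total: $3,250 + $840 = $4,090.

$4,090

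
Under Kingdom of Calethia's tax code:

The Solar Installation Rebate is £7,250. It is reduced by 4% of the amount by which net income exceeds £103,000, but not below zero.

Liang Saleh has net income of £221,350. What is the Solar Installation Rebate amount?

Solar Installation Rebate: 4% of the £118,350 excess over £103,000 is £4,734; credit = £7,250 − £4,734 = £2,516.

£2,516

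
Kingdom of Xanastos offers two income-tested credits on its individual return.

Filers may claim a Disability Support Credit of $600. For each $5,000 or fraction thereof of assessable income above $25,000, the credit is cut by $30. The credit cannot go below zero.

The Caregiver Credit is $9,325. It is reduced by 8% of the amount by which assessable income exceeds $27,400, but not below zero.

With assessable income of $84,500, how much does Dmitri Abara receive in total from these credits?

Disability Support Credit: income exceeds $25,000 by $59,500, which is 12 full-or-partial $5,000 increments; reduction = 12 × $30 = $360, leaving $240.
Caregiver Credit: 8% of the $57,100 excess over $27,400 is $4,568; credit = $9,325 − $4,568 = $4,757.
Total: $240 + $4,757 = $4,997.

$4,997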